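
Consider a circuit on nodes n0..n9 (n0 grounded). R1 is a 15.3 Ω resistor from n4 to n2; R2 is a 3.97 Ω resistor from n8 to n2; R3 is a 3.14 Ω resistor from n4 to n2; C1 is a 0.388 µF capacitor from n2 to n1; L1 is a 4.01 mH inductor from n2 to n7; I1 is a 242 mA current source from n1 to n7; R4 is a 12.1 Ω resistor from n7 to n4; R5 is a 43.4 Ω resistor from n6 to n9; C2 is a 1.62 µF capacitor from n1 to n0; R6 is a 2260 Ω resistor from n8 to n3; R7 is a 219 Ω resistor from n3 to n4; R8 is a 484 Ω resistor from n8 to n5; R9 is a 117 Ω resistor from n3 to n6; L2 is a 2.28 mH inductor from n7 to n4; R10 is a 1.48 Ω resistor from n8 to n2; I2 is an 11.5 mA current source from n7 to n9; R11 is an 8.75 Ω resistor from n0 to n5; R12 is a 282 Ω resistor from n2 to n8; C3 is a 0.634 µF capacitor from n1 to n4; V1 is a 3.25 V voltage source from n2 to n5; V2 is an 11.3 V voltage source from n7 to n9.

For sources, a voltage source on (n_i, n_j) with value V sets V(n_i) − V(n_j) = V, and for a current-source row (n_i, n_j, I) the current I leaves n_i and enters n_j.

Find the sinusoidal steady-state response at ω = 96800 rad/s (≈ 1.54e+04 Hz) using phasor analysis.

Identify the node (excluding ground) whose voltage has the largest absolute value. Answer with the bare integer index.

7

MNA unknowns: 9 node voltages V₁..V_9 plus 2 source currents (V1, V2)
R1: Y=0.06536+0.000j on G[4,2]
R2: Y=0.2519+0.000j on G[8,2]
R3: Y=0.3185+0.000j on G[4,2]
C1: Y=0.000+0.03756j on G[2,1]
L1: Y=0.000-0.002576j on G[2,7]
I1: z[1]−=0.242, z[7]+=0.242
R4: Y=0.08264+0.000j on G[7,4]
R5: Y=0.02304+0.000j on G[6,9]
C2: Y=0.000+0.1568j on G[1,0]
R6: Y=0.0004425+0.000j on G[8,3]
R7: Y=0.004566+0.000j on G[3,4]
R8: Y=0.002066+0.000j on G[8,5]
R9: Y=0.008547+0.000j on G[3,6]
L2: Y=0.000-0.004531j on G[7,4]
R10: Y=0.6757+0.000j on G[8,2]
I2: z[7]−=0.0115, z[9]+=0.0115
R11: Y=0.1143+0.000j on G[0,5]
R12: Y=0.003546+0.000j on G[2,8]
C3: Y=0.000+0.06137j on G[1,4]
V1: row V2−V5=3.25, i_V1 at 2,5
V2: row V7−V9=11.3, i_V2 at 7,9
solve → V1=1.387+0.1278j, V2=3.425-1.903j, V3=-0.8274-2.081j, V4=3.682-2.246j, V5=0.1754-1.903j, V6=-3.456-2.002j, V7=6.869-1.972j, V8=3.416-1.903j, V9=-4.431-1.972j
aux → i_V1=0.01335-0.2174j, i_V2=-0.03397+0.0006764j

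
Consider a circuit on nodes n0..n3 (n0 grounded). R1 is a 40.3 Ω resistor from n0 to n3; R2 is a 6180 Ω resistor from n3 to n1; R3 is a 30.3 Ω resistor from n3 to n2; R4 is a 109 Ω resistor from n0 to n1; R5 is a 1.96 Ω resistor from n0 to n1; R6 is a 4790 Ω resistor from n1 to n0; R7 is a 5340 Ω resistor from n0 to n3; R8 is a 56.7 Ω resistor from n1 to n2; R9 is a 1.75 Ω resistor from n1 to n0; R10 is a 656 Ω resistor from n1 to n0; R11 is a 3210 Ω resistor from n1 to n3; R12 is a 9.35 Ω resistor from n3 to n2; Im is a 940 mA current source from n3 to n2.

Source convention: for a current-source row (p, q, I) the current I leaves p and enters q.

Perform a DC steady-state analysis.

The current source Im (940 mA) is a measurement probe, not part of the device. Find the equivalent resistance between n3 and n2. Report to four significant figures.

Apply KCL at each of the 3 non-ground nodes and solve the resulting linear system.
Node n1: branches {R2, R4, R5, R6, R8, R9, R10, R11} → V_1 = 0.05800
Node n2: branches {R3, R8, R12, Im} → V_2 = 3.720
Node n3: branches {R1, R2, R3, R7, R11, R12, Im} → V_3 = -2.535

R_eq = 6.654 Ω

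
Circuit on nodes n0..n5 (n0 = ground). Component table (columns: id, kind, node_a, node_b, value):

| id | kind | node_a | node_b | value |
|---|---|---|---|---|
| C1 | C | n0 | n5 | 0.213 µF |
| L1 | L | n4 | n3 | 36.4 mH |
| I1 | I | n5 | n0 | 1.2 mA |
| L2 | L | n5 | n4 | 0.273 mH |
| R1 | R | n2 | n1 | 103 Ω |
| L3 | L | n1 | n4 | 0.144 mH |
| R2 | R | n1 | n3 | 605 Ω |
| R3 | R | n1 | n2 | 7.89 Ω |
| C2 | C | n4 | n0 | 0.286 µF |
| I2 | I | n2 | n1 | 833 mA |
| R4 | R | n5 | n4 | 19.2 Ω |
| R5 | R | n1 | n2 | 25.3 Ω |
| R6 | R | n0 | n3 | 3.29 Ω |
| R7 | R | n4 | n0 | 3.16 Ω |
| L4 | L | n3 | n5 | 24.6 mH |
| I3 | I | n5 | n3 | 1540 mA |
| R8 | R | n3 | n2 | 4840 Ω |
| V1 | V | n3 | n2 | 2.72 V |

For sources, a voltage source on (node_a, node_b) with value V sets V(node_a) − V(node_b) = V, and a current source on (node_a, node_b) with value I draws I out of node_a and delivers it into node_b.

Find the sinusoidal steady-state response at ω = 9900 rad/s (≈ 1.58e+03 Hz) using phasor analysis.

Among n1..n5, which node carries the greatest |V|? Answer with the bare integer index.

Apply KCL at each of the 5 non-ground nodes and solve the resulting linear system.
Node n1: branches {R1, L3, R2, R3, I2, R5} → V_1 = -1.633+1.001j
Node n2: branches {R1, R3, I2, R5, R8, V1} → V_2 = -0.9064+0.4251j
Node n3: branches {L1, R2, R6, L4, I3, R8, V1} → V_3 = 1.814+0.4251j
Node n4: branches {L1, L2, L3, C2, R4, R7} → V_4 = -1.779-0.3770j
Node n5: branches {C1, I1, L2, R4, L4, I3} → V_5 = -2.318-4.438j
Source currents: i(V1)=0.9603-0.1013j

5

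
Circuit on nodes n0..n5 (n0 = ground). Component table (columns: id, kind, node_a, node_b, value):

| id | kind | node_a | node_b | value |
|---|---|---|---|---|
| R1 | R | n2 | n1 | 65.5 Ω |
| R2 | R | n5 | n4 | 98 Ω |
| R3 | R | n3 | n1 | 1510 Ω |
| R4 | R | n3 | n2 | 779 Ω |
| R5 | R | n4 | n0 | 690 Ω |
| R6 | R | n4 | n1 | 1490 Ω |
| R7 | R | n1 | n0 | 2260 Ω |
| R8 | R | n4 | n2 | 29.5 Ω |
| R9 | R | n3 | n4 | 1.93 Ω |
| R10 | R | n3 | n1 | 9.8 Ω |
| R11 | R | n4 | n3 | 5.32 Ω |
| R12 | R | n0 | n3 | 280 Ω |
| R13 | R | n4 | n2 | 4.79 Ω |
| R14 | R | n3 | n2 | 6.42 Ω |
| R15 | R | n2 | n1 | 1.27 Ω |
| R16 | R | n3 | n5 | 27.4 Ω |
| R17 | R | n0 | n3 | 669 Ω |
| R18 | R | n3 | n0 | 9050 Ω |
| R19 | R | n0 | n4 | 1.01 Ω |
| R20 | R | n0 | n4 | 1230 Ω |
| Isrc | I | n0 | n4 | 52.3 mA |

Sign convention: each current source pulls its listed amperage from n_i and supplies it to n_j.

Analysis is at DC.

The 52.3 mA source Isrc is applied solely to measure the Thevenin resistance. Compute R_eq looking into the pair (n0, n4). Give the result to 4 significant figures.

Apply KCL at each of the 5 non-ground nodes and solve the resulting linear system.
Node n1: branches {R1, R3, R6, R7, R10, R15} → V_1 = 0.05216
Node n2: branches {R1, R4, R8, R13, R14, R15} → V_2 = 0.05220
Node n3: branches {R3, R4, R9, R10, R11, R12, R14, R16, R17, R18} → V_3 = 0.05207
Node n4: branches {R2, R5, R6, R8, R9, R11, R13, R19, R20, Isrc} → V_4 = 0.05241
Node n5: branches {R2, R16} → V_5 = 0.05214

R_eq = 1.002 Ω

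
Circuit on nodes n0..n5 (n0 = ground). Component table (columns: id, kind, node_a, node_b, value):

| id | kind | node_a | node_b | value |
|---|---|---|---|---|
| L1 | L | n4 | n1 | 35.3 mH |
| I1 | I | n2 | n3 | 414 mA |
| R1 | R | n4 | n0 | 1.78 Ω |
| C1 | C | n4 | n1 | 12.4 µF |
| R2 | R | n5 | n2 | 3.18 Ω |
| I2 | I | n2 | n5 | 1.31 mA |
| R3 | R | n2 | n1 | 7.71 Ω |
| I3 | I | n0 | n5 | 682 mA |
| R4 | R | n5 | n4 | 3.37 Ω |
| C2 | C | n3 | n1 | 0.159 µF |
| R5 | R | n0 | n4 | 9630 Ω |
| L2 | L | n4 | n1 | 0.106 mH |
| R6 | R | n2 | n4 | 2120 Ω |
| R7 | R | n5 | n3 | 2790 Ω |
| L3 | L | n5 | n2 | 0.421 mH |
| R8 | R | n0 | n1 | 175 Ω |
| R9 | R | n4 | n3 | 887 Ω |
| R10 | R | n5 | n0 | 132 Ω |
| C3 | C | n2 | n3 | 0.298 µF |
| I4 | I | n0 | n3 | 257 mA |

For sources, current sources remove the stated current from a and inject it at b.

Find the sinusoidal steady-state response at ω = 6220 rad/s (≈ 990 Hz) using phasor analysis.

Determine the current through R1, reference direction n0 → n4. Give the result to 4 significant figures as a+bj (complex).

Element admittances at ω=6220 rad/s:
  Y(L1) = 0.000-0.004554j S between n4,n1
  I1: injects 0.414 A into n3 (from n2)
  Y(R1) = 0.5618+0.000j S between n4,n0
  Y(C1) = 0.000+0.07713j S between n4,n1
  Y(R2) = 0.3145+0.000j S between n5,n2
  I2: injects 0.00131 A into n5 (from n2)
  Y(R3) = 0.1297+0.000j S between n2,n1
  I3: injects 0.682 A into n5 (from n0)
  Y(R4) = 0.2967+0.000j S between n5,n4
  Y(C2) = 0.000+0.0009890j S between n3,n1
  Y(R5) = 0.0001038+0.000j S between n0,n4
  Y(L2) = 0.000-1.517j S between n4,n1
  Y(R6) = 0.0004717+0.000j S between n2,n4
  Y(R7) = 0.0003584+0.000j S between n5,n3
  Y(L3) = 0.000-0.3819j S between n5,n2
  Y(R8) = 0.005714+0.000j S between n0,n1
  Y(R9) = 0.001127+0.000j S between n4,n3
  Y(R10) = 0.007576+0.000j S between n5,n0
  Y(C3) = 0.000+0.001854j S between n2,n3
  I4: injects 0.257 A into n3 (from n0)
Assemble and solve the 5×5 MNA system:
  V(n1)=1.544+0.2143j  V(n2)=2.663+0.2379j  V(n3)=99.06-185.1j  V(n4)=1.612-0.006920j  V(n5)=3.216+0.3516j

-0.9056+0.003888j A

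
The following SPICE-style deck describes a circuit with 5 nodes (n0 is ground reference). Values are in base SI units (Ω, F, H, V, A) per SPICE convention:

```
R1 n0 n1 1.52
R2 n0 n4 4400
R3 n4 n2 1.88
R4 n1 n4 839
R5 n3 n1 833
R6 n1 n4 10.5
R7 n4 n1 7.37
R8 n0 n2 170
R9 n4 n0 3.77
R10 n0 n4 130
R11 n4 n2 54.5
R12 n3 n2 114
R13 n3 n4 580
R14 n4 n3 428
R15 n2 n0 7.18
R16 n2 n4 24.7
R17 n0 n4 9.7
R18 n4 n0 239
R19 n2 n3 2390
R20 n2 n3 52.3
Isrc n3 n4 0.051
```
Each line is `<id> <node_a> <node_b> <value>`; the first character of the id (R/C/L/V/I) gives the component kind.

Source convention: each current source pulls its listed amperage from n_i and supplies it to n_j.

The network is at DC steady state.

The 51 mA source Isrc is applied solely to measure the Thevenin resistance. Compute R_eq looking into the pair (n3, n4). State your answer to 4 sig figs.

Element admittances at DC:
  Y(R1) = 0.6579 S between n0,n1
  Y(R2) = 0.0002273 S between n0,n4
  Y(R3) = 0.5319 S between n4,n2
  Y(R4) = 0.001192 S between n1,n4
  Y(R5) = 0.001200 S between n3,n1
  Y(R6) = 0.09524 S between n1,n4
  Y(R7) = 0.1357 S between n4,n1
  Y(R8) = 0.005882 S between n0,n2
  Y(R9) = 0.2653 S between n4,n0
  Y(R10) = 0.007692 S between n0,n4
  Y(R11) = 0.01835 S between n4,n2
  Y(R12) = 0.008772 S between n3,n2
  Y(R13) = 0.001724 S between n3,n4
  Y(R14) = 0.002336 S between n4,n3
  Y(R15) = 0.1393 S between n2,n0
  Y(R16) = 0.04049 S between n2,n4
  Y(R17) = 0.1031 S between n0,n4
  Y(R18) = 0.004184 S between n4,n0
  Y(R19) = 0.0004184 S between n2,n3
  Y(R20) = 0.01912 S between n2,n3
  Isrc: injects 0.051 A into n4 (from n3)
Assemble and solve the 4×4 MNA system:
  V(n1)=0.001727  V(n2)=-0.04631  V(n3)=-1.556  V(n4)=0.01468

R_eq = 30.80 Ω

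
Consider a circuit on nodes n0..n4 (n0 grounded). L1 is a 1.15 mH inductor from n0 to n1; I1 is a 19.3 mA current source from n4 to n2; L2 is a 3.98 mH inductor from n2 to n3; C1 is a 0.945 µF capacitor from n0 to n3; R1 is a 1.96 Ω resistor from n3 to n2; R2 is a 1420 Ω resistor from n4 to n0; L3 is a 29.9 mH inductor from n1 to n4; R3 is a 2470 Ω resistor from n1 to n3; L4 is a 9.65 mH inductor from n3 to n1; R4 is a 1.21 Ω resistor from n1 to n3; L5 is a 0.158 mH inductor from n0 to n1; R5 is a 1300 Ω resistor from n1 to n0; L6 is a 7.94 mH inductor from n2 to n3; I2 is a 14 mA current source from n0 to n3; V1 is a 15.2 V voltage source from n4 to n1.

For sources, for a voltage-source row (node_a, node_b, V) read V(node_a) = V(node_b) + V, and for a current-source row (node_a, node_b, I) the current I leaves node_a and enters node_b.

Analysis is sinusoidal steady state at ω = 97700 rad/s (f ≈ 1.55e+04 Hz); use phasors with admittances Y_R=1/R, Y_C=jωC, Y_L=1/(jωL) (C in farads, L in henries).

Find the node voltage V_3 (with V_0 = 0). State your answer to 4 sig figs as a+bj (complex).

-0.05189-0.2052j V

MNA unknowns: 4 node voltages V₁..V_4 plus 1 source current (V1)
L1: Y=0.000-0.008900j on G[0,1]
I1: z[4]−=0.0193, z[2]+=0.0193
L2: Y=0.000-0.002572j on G[2,3]
C1: Y=0.000+0.09233j on G[0,3]
R1: Y=0.5102+0.000j on G[3,2]
R2: Y=0.0007042+0.000j on G[4,0]
L3: Y=0.000-0.0003423j on G[1,4]
R3: Y=0.0004049+0.000j on G[1,3]
L4: Y=0.000-0.001061j on G[3,1]
R4: Y=0.8264+0.000j on G[1,3]
L5: Y=0.000-0.06478j on G[0,1]
R5: Y=0.0007692+0.000j on G[1,0]
L6: Y=0.000-0.001289j on G[2,3]
I2: z[0]−=0.014, z[3]+=0.014
V1: row V4−V1=15.2, i_V1 at 4,1
solve → V1=-0.06924-0.2110j, V2=-0.01406-0.2049j, V3=-0.05189-0.2052j, V4=15.13-0.2110j
aux → i_V1=-0.02996+0.005352j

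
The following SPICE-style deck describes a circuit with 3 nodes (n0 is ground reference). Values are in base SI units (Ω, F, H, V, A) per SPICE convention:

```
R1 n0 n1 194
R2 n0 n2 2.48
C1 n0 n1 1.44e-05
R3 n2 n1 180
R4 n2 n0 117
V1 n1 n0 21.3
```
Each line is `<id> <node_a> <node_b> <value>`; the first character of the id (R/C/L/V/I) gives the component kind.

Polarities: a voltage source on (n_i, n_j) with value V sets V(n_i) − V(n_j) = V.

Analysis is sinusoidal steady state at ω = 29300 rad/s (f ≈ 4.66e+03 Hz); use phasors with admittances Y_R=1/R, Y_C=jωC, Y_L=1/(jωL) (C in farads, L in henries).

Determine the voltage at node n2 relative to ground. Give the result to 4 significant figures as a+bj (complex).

0.2835+0.000j V

Element admittances at ω=29300 rad/s:
  Y(R1) = 0.005155+0.000j S between n0,n1
  Y(R2) = 0.4032+0.000j S between n0,n2
  Y(C1) = 0.000+0.4219j S between n0,n1
  Y(R3) = 0.005556+0.000j S between n2,n1
  Y(R4) = 0.008547+0.000j S between n2,n0
  V1: constraint V(n1)−V(n0) = 21.3
Assemble and solve the 3×3 MNA system:
  V(n1)=21.30+0.000j  V(n2)=0.2835+0.000j
  i(V1)=-0.2266-8.987j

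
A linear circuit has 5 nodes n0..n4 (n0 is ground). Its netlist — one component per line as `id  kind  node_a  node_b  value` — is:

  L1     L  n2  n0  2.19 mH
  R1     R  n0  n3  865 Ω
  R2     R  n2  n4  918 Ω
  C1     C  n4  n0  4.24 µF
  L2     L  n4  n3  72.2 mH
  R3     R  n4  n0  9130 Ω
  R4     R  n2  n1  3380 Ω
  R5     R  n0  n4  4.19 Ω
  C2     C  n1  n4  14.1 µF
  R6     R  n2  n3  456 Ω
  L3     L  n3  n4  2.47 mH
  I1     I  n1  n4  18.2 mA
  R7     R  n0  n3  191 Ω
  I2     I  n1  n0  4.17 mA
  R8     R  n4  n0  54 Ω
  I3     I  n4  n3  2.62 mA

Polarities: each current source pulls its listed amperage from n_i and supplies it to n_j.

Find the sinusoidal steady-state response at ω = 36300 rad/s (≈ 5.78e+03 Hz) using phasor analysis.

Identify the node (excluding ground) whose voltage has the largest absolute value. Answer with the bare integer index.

3

Element admittances at ω=36300 rad/s:
  Y(L1) = 0.000-0.01258j S between n2,n0
  Y(R1) = 0.001156+0.000j S between n0,n3
  Y(R2) = 0.001089+0.000j S between n2,n4
  Y(C1) = 0.000+0.1539j S between n4,n0
  Y(L2) = 0.000-0.0003816j S between n4,n3
  Y(R3) = 0.0001095+0.000j S between n4,n0
  Y(R4) = 0.0002959+0.000j S between n2,n1
  Y(R5) = 0.2387+0.000j S between n0,n4
  Y(C2) = 0.000+0.5118j S between n1,n4
  Y(R6) = 0.002193+0.000j S between n2,n3
  Y(L3) = 0.000-0.01115j S between n3,n4
  I1: injects 0.0182 A into n4 (from n1)
  Y(R7) = 0.005236+0.000j S between n0,n3
  I2: injects 0.00417 A into n0 (from n1)
  Y(R8) = 0.01852+0.000j S between n4,n0
  I3: injects 0.00262 A into n3 (from n4)
Assemble and solve the 4×4 MNA system:
  V(n1)=-0.01668+0.04867j  V(n2)=-0.02279+0.02134j  V(n3)=0.09576+0.1565j  V(n4)=-0.01666+0.004964j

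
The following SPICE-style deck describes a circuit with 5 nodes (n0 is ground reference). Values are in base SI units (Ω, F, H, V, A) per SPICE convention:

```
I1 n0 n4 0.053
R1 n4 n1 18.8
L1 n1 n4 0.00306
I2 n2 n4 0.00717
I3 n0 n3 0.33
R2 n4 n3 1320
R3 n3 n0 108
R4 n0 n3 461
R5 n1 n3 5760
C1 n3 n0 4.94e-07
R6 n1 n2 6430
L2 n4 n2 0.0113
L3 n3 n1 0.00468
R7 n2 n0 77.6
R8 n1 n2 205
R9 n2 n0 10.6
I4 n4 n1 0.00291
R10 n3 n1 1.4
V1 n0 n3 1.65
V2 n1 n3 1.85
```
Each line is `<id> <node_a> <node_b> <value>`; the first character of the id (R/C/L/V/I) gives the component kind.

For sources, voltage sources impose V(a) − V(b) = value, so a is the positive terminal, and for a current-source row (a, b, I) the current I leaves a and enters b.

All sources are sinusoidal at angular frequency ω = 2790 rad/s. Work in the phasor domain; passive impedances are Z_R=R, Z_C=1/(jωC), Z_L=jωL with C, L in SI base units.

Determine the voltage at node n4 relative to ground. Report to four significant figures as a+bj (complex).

Element admittances at ω=2790 rad/s:
  I1: injects 0.053 A into n4 (from n0)
  Y(R1) = 0.05319+0.000j S between n4,n1
  Y(L1) = 0.000-0.1171j S between n1,n4
  I2: injects 0.00717 A into n4 (from n2)
  I3: injects 0.33 A into n3 (from n0)
  Y(R2) = 0.0007576+0.000j S between n4,n3
  Y(R3) = 0.009259+0.000j S between n3,n0
  Y(R4) = 0.002169+0.000j S between n0,n3
  Y(R5) = 0.0001736+0.000j S between n1,n3
  Y(C1) = 0.000+0.001378j S between n3,n0
  Y(R6) = 0.0001555+0.000j S between n1,n2
  Y(L2) = 0.000-0.03172j S between n4,n2
  Y(L3) = 0.000-0.07659j S between n3,n1
  Y(R7) = 0.01289+0.000j S between n2,n0
  Y(R8) = 0.004878+0.000j S between n1,n2
  Y(R9) = 0.09434+0.000j S between n2,n0
  I4: injects 0.00291 A into n1 (from n4)
  Y(R10) = 0.7143+0.000j S between n3,n1
  V1: constraint V(n0)−V(n3) = 1.65
  V2: constraint V(n1)−V(n3) = 1.85
Assemble and solve the 6×6 MNA system:
  V(n1)=0.2000+0.000j  V(n2)=0.05662-0.06558j  V(n3)=-1.650+0.000j  V(n4)=0.2887+0.3291j
  i(V1)=-0.3958-0.009306j  i(V2)=-1.276+0.1485j

0.2887+0.3291j V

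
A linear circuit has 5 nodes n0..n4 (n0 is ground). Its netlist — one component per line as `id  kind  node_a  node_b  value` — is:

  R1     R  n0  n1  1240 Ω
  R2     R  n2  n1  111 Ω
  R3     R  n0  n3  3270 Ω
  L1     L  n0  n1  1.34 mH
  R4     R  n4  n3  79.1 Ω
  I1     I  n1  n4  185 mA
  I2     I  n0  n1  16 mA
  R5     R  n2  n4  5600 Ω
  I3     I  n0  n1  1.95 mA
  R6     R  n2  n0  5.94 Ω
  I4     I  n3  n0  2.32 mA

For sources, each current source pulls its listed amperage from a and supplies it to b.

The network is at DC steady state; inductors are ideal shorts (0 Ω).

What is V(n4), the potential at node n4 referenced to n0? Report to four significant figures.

383.1 V

Apply KCL at each of the 4 non-ground nodes and solve the resulting linear system.
Node n1: branches {R1, R2, L1, I1, I2, I3} → V_1 = 0.000
Node n2: branches {R2, R5, R6} → V_2 = 0.3853
Node n3: branches {R3, R4, I4} → V_3 = 373.9
Node n4: branches {R4, I1, R5} → V_4 = 383.1
Source currents: i(L1)=0.1636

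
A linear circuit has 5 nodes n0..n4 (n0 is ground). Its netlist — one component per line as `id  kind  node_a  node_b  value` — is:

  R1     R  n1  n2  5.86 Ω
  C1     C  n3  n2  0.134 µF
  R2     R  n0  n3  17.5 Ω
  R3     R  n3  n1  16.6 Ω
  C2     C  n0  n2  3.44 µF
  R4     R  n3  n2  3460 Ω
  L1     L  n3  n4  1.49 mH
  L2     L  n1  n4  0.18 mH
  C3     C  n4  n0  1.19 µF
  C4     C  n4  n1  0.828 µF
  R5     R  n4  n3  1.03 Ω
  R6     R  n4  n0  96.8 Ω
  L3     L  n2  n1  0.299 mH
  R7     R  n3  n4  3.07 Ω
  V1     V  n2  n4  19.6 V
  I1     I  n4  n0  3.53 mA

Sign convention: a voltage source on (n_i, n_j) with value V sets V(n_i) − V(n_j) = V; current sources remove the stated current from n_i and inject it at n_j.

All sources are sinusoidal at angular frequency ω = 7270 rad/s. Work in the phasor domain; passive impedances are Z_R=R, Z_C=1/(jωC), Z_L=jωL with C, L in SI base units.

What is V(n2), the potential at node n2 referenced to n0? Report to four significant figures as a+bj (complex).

MNA unknowns: 4 node voltages V₁..V_4 plus 1 source current (V1)
R1: Y=0.1706+0.000j on G[1,2]
C1: Y=0.000+0.0009742j on G[3,2]
R2: Y=0.05714+0.000j on G[0,3]
R3: Y=0.06024+0.000j on G[3,1]
C2: Y=0.000+0.02501j on G[0,2]
R4: Y=0.0002890+0.000j on G[3,2]
L1: Y=0.000-0.09232j on G[3,4]
L2: Y=0.000-0.7642j on G[1,4]
C3: Y=0.000+0.008651j on G[4,0]
C4: Y=0.000+0.006020j on G[4,1]
R5: Y=0.9709+0.000j on G[4,3]
R6: Y=0.01033+0.000j on G[4,0]
L3: Y=0.000-0.4600j on G[2,1]
R7: Y=0.3257+0.000j on G[3,4]
V1: row V2−V4=19.6, i_V1 at 2,4
I1: z[4]−=0.00353, z[0]+=0.00353
solve → V1=4.277-4.553j, V2=16.24-5.874j, V3=-2.915-5.538j, V4=-3.358-5.874j
aux → i_V1=-1.587+5.305j

16.24-5.874j V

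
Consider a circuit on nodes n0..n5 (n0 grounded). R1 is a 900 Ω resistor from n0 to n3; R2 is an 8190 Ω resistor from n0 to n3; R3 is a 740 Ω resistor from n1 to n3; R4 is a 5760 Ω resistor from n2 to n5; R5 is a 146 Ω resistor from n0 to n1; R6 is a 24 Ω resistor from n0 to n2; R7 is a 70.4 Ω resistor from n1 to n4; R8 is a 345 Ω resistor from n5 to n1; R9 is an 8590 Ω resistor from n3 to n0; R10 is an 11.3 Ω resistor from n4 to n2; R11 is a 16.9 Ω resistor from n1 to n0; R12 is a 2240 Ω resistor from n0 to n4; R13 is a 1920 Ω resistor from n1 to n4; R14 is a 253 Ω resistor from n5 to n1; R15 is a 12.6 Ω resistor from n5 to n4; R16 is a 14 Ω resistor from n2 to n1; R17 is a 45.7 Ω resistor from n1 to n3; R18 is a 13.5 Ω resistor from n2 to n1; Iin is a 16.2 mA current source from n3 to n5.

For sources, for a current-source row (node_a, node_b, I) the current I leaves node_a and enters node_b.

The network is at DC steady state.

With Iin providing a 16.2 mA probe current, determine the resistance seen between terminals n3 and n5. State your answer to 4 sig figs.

MNA unknowns: 5 node voltages V₁..V_5
R1: Y=0.001111 on G[0,3]
R2: Y=0.0001221 on G[0,3]
R3: Y=0.001351 on G[1,3]
R4: Y=0.0001736 on G[2,5]
R5: Y=0.006849 on G[0,1]
R6: Y=0.04167 on G[0,2]
R7: Y=0.01420 on G[1,4]
R8: Y=0.002899 on G[5,1]
R9: Y=0.0001164 on G[3,0]
R10: Y=0.08850 on G[4,2]
R11: Y=0.05917 on G[1,0]
R12: Y=0.0004464 on G[0,4]
R13: Y=0.0005208 on G[1,4]
R14: Y=0.003953 on G[5,1]
R15: Y=0.07937 on G[5,4]
R16: Y=0.07143 on G[2,1]
R17: Y=0.02188 on G[1,3]
R18: Y=0.07407 on G[2,1]
Iin: z[3]−=0.0162, z[5]+=0.0162
solve → V1=-0.01628, V2=0.04583, V3=-0.6744, V4=0.1689, V5=0.3415

R_eq = 62.71 Ω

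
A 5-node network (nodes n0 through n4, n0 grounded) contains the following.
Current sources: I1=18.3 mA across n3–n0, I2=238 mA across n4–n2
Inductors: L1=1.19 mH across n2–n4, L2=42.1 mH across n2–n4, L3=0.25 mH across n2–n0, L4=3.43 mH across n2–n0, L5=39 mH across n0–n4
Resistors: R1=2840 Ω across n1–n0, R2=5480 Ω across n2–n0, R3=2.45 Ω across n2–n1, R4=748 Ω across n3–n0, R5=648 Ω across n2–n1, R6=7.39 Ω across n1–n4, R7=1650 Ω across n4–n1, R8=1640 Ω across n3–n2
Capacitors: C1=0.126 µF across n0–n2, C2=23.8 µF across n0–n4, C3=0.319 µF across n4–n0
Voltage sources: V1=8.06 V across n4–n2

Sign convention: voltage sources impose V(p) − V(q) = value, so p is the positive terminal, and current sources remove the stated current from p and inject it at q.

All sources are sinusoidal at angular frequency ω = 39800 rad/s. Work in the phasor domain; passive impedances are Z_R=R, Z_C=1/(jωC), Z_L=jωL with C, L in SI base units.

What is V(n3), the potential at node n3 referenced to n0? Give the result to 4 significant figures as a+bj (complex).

-12.23-0.0007920j V

MNA unknowns: 4 node voltages V₁..V_4 plus 1 source current (V1)
I1: z[3]−=0.0183, z[0]+=0.0183
L1: Y=0.000-0.02111j on G[2,4]
R1: Y=0.0003521+0.000j on G[1,0]
R2: Y=0.0001825+0.000j on G[2,0]
C1: Y=0.000+0.005015j on G[0,2]
R3: Y=0.4082+0.000j on G[2,1]
L2: Y=0.000-0.0005968j on G[2,4]
L3: Y=0.000-0.1005j on G[2,0]
R4: Y=0.001337+0.000j on G[3,0]
R5: Y=0.001543+0.000j on G[2,1]
R6: Y=0.1353+0.000j on G[1,4]
R7: Y=0.0006061+0.000j on G[4,1]
L4: Y=0.000-0.007325j on G[2,0]
C2: Y=0.000+0.9472j on G[0,4]
C3: Y=0.000+0.01270j on G[4,0]
I2: z[4]−=0.238, z[2]+=0.238
R8: Y=0.0006098+0.000j on G[3,2]
L5: Y=0.000-0.0006442j on G[0,4]
V1: row V4−V2=8.06, i_V1 at 4,2
solve → V1=-7.015-0.002527j, V2=-9.028-0.002529j, V3=-12.23-0.0007920j, V4=-0.9675-0.002529j
aux → i_V1=-1.062+1.103j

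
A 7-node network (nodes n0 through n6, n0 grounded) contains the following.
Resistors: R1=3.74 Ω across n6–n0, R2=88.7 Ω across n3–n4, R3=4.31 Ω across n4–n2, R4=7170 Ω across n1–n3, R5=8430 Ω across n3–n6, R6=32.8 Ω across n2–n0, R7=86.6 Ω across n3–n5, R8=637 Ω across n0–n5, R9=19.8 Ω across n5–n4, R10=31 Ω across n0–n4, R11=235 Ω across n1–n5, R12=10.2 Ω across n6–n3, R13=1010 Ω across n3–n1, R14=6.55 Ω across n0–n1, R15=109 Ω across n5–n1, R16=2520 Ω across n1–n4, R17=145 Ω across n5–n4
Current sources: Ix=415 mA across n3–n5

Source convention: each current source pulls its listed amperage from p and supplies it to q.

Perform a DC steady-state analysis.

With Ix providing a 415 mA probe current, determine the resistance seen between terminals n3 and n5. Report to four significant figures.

R_eq = 23.07 Ω

Apply KCL at each of the 6 non-ground nodes and solve the resulting linear system.
Node n1: branches {R4, R11, R13, R14, R15, R16} → V_1 = 0.4892
Node n2: branches {R3, R6} → V_2 = 2.242
Node n3: branches {R2, R4, R5, R7, R12, R13, Ix} → V_3 = -3.269
Node n4: branches {R2, R3, R9, R10, R16, R17} → V_4 = 2.536
Node n5: branches {R7, R8, R9, R11, R15, R17, Ix} → V_5 = 6.306
Node n6: branches {R1, R5, R12} → V_6 = -0.8779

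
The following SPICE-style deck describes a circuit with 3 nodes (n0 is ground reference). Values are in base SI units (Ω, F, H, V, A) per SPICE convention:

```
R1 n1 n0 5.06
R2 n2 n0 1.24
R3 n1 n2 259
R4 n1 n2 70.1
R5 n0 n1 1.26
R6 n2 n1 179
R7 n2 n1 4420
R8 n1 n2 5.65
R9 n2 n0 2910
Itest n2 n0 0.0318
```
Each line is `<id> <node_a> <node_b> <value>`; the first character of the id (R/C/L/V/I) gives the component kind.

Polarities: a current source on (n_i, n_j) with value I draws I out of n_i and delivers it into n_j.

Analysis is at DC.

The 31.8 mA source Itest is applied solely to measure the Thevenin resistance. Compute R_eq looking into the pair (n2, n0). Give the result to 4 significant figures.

R_eq = 1.027 Ω

Element admittances at DC:
  Y(R1) = 0.1976 S between n1,n0
  Y(R2) = 0.8065 S between n2,n0
  Y(R3) = 0.003861 S between n1,n2
  Y(R4) = 0.01427 S between n1,n2
  Y(R5) = 0.7937 S between n0,n1
  Y(R6) = 0.005587 S between n2,n1
  Y(R7) = 0.0002262 S between n2,n1
  Y(R8) = 0.1770 S between n1,n2
  Y(R9) = 0.0003436 S between n2,n0
  Itest: injects 0.0318 A into n0 (from n2)
Assemble and solve the 2×2 MNA system:
  V(n1)=-0.005503  V(n2)=-0.03265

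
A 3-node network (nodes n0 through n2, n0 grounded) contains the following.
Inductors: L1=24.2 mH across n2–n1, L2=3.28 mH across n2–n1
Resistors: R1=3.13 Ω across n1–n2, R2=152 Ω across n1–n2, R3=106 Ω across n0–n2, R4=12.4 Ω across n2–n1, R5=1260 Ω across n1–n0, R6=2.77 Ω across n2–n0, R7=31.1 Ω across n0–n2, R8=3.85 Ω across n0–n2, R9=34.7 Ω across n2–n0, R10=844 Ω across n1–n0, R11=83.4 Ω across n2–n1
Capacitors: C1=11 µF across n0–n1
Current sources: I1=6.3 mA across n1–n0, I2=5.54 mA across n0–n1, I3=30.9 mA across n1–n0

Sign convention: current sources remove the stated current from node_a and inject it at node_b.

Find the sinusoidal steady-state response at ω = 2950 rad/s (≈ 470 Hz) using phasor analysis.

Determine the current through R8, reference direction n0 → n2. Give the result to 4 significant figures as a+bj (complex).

Element admittances at ω=2950 rad/s:
  Y(L1) = 0.000-0.01401j S between n2,n1
  Y(R1) = 0.3195+0.000j S between n1,n2
  Y(R2) = 0.006579+0.000j S between n1,n2
  Y(R3) = 0.009434+0.000j S between n0,n2
  Y(L2) = 0.000-0.1033j S between n2,n1
  Y(R4) = 0.08065+0.000j S between n2,n1
  Y(C1) = 0.000+0.03245j S between n0,n1
  Y(R5) = 0.0007937+0.000j S between n1,n0
  Y(R6) = 0.3610+0.000j S between n2,n0
  I1: injects 0.0063 A into n0 (from n1)
  Y(R7) = 0.03215+0.000j S between n0,n2
  I2: injects 0.00554 A into n1 (from n0)
  Y(R8) = 0.2597+0.000j S between n0,n2
  Y(R9) = 0.02882+0.000j S between n2,n0
  Y(R10) = 0.001185+0.000j S between n1,n0
  Y(R11) = 0.01199+0.000j S between n2,n1
  I3: injects 0.0309 A into n0 (from n1)
Assemble and solve the 2×2 MNA system:
  V(n1)=-0.1181-0.005545j  V(n2)=-0.04573+0.005561j

0.01188-0.001444j A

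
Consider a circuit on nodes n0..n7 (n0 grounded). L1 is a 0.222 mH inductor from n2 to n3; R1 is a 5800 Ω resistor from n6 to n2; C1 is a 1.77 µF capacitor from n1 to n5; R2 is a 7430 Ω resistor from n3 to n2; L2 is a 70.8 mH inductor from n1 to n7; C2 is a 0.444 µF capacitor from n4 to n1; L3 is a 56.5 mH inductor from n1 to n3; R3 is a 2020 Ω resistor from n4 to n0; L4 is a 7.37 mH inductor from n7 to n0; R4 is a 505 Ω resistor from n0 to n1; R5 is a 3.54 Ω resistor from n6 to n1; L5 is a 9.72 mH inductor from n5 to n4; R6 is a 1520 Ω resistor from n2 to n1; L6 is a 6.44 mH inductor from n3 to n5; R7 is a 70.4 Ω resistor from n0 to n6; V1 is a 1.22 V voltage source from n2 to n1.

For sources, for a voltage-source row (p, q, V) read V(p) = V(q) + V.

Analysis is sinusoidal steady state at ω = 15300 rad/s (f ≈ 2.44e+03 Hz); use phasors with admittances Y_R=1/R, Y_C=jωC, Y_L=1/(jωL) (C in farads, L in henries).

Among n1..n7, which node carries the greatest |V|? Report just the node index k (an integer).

Element admittances at ω=15300 rad/s:
  Y(L1) = 0.000-0.2944j S between n2,n3
  Y(R1) = 0.0001724+0.000j S between n6,n2
  Y(C1) = 0.000+0.02708j S between n1,n5
  Y(R2) = 0.0001346+0.000j S between n3,n2
  Y(L2) = 0.000-0.0009232j S between n1,n7
  Y(C2) = 0.000+0.006793j S between n4,n1
  Y(L3) = 0.000-0.001157j S between n1,n3
  Y(R3) = 0.0004950+0.000j S between n4,n0
  Y(L4) = 0.000-0.008868j S between n7,n0
  Y(R4) = 0.001980+0.000j S between n0,n1
  Y(R5) = 0.2825+0.000j S between n6,n1
  Y(L5) = 0.000-0.006724j S between n5,n4
  Y(R6) = 0.0006579+0.000j S between n2,n1
  Y(L6) = 0.000-0.01015j S between n3,n5
  Y(R7) = 0.01420+0.000j S between n0,n6
  V1: constraint V(n2)−V(n1) = 1.22
Assemble and solve the 8×8 MNA system:
  V(n1)=0.05459-0.003407j  V(n2)=1.275-0.003407j  V(n3)=1.230-0.007670j  V(n4)=-1.724+0.1989j  V(n5)=0.05819-0.1324j  V(n6)=0.05269-0.003244j  V(n7)=0.005147-0.0003212j
  i(V1)=-0.002275+0.01325j

4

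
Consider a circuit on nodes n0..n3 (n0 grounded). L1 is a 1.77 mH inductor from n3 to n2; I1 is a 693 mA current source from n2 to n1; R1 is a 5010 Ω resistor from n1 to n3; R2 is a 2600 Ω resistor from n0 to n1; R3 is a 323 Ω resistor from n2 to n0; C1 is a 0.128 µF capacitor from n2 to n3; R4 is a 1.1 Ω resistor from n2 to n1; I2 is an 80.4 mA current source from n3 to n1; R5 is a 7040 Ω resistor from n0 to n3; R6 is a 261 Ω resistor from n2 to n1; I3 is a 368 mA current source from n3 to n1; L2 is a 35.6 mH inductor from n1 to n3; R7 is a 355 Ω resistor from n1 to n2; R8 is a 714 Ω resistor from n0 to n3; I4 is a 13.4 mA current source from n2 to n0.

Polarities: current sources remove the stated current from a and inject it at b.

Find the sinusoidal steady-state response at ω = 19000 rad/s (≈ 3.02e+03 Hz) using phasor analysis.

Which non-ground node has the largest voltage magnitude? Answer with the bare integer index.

MNA unknowns: 3 node voltages V₁..V_3
L1: Y=0.000-0.02974j on G[3,2]
I1: z[2]−=0.693, z[1]+=0.693
R1: Y=0.0001996+0.000j on G[1,3]
R2: Y=0.0003846+0.000j on G[0,1]
R3: Y=0.003096+0.000j on G[2,0]
C1: Y=0.000+0.002432j on G[2,3]
R4: Y=0.9091+0.000j on G[2,1]
I2: z[3]−=0.0804, z[1]+=0.0804
R5: Y=0.0001420+0.000j on G[0,3]
R6: Y=0.003831+0.000j on G[2,1]
I3: z[3]−=0.368, z[1]+=0.368
L2: Y=0.000-0.001478j on G[1,3]
R7: Y=0.002817+0.000j on G[1,2]
R8: Y=0.001401+0.000j on G[0,3]
I4: z[2]−=0.0134, z[0]+=0.0134
solve → V1=-1.350+4.726j, V2=-2.572+4.728j, V3=-3.188-10.67j

3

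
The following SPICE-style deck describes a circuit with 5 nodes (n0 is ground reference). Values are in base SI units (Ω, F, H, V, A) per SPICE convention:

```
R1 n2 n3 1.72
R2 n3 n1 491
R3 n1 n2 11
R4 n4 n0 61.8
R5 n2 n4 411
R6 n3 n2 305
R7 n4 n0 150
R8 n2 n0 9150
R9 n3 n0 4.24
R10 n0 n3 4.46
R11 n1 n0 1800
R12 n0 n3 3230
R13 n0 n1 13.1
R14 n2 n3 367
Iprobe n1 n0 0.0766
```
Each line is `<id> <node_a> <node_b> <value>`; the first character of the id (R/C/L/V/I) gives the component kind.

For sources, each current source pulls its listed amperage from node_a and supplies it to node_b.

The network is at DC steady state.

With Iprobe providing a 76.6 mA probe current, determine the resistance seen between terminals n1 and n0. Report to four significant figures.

Apply KCL at each of the 4 non-ground nodes and solve the resulting linear system.
Node n1: branches {R2, R3, R11, R13, Iprobe} → V_1 = -0.5255
Node n2: branches {R1, R3, R5, R6, R8, R14} → V_2 = -0.1374
Node n3: branches {R1, R2, R6, R9, R10, R12, R14} → V_3 = -0.07792
Node n4: branches {R4, R5, R7} → V_4 = -0.01323

R_eq = 6.861 Ω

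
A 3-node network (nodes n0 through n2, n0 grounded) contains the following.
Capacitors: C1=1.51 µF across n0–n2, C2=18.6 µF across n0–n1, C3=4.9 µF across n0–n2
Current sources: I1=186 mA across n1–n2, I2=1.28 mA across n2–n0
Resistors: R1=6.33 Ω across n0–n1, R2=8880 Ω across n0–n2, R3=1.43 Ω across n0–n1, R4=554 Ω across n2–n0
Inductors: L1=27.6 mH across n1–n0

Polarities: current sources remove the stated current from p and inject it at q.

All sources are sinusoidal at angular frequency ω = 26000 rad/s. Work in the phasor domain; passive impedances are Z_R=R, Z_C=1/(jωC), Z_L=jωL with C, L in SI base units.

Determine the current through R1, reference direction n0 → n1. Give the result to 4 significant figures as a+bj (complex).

0.02604-0.01465j A

Apply KCL at each of the 2 non-ground nodes and solve the resulting linear system.
Node n1: branches {I1, C2, R1, R3, L1} → V_1 = -0.1648+0.09271j
Node n2: branches {C1, I1, R2, R4, C3, I2} → V_2 = 0.01275-1.108j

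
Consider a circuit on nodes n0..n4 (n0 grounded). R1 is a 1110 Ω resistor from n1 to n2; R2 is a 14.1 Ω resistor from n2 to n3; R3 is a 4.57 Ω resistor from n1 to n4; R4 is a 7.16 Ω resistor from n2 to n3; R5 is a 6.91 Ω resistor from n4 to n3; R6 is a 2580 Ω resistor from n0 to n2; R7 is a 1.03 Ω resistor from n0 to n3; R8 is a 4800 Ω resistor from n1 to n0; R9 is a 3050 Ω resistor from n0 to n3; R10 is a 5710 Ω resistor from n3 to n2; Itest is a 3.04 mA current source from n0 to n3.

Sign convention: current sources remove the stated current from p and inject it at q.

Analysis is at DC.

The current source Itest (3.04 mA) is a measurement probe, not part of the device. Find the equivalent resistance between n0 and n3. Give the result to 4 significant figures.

R_eq = 1.029 Ω

MNA unknowns: 4 node voltages V₁..V_4
R1: Y=0.0009009 on G[1,2]
R2: Y=0.07092 on G[2,3]
R3: Y=0.2188 on G[1,4]
R4: Y=0.1397 on G[2,3]
R5: Y=0.1447 on G[4,3]
R6: Y=0.0003876 on G[0,2]
R7: Y=0.9709 on G[0,3]
R8: Y=0.0002083 on G[1,0]
R9: Y=0.0003279 on G[0,3]
R10: Y=0.0001751 on G[3,2]
Itest: z[0]−=0.00304, z[3]+=0.00304
solve → V1=0.003121, V2=0.003122, V3=0.003128, V4=0.003124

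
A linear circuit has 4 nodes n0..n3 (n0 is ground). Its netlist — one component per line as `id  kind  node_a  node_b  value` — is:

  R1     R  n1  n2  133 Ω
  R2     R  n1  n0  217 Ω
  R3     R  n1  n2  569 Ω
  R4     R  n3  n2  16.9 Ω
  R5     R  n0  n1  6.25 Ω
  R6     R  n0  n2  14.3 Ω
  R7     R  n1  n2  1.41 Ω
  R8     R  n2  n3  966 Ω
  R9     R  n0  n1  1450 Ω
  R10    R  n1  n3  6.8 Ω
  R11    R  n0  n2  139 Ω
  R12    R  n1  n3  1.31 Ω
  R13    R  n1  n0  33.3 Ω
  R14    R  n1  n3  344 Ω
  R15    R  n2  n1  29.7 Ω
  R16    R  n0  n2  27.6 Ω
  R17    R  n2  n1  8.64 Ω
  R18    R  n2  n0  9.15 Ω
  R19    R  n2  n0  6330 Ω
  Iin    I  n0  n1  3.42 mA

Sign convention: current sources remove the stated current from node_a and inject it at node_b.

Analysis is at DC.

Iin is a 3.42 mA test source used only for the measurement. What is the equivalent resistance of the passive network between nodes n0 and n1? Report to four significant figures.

Apply KCL at each of the 3 non-ground nodes and solve the resulting linear system.
Node n1: branches {R1, R2, R3, R5, R7, R9, R10, R12, R13, R14, R15, R17, Iin} → V_1 = 0.009123
Node n2: branches {R1, R3, R4, R6, R7, R8, R11, R15, R16, R17, R18, R19} → V_2 = 0.007351
Node n3: branches {R4, R8, R10, R12, R14} → V_3 = 0.009014

R_eq = 2.668 Ω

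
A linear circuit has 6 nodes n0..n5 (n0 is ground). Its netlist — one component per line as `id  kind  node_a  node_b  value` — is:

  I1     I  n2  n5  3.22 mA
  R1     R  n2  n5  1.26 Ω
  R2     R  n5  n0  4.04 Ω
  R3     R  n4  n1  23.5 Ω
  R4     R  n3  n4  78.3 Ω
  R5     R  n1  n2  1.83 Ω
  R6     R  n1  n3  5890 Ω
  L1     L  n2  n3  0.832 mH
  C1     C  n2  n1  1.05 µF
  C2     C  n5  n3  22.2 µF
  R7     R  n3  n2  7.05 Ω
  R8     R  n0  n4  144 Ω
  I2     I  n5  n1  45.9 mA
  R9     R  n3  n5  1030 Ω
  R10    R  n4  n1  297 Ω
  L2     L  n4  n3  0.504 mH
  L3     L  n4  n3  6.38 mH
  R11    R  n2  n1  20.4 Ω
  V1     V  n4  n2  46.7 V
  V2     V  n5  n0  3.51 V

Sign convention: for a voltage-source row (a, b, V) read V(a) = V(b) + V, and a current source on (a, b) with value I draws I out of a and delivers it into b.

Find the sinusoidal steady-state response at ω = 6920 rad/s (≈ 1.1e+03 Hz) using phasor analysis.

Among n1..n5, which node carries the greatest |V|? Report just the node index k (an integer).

MNA unknowns: 5 node voltages V₁..V_5 plus 2 source currents (V1, V2)
I1: z[2]−=0.00322, z[5]+=0.00322
R1: Y=0.7937+0.000j on G[2,5]
R2: Y=0.2475+0.000j on G[5,0]
R3: Y=0.04255+0.000j on G[4,1]
R4: Y=0.01277+0.000j on G[3,4]
R5: Y=0.5464+0.000j on G[1,2]
R6: Y=0.0001698+0.000j on G[1,3]
L1: Y=0.000-0.1737j on G[2,3]
C1: Y=0.000+0.007266j on G[2,1]
C2: Y=0.000+0.1536j on G[5,3]
R7: Y=0.1418+0.000j on G[3,2]
R8: Y=0.006944+0.000j on G[0,4]
I2: z[5]−=0.0459, z[1]+=0.0459
R9: Y=0.0009709+0.000j on G[3,5]
R10: Y=0.003367+0.000j on G[4,1]
L2: Y=0.000-0.2867j on G[4,3]
L3: Y=0.000-0.02265j on G[4,3]
R11: Y=0.04902+0.000j on G[2,1]
V1: row V4−V2=46.7, i_V1 at 4,2
V2: row V5−V0=3.51, i_V2 at 5,0
solve → V1=2.242-5.592j, V2=-1.180-5.549j, V3=32.57-22.27j, V4=45.52-5.549j, V5=3.510+0.000j
aux → i_V1=-7.641+3.830j, i_V2=-1.185+0.03853j

4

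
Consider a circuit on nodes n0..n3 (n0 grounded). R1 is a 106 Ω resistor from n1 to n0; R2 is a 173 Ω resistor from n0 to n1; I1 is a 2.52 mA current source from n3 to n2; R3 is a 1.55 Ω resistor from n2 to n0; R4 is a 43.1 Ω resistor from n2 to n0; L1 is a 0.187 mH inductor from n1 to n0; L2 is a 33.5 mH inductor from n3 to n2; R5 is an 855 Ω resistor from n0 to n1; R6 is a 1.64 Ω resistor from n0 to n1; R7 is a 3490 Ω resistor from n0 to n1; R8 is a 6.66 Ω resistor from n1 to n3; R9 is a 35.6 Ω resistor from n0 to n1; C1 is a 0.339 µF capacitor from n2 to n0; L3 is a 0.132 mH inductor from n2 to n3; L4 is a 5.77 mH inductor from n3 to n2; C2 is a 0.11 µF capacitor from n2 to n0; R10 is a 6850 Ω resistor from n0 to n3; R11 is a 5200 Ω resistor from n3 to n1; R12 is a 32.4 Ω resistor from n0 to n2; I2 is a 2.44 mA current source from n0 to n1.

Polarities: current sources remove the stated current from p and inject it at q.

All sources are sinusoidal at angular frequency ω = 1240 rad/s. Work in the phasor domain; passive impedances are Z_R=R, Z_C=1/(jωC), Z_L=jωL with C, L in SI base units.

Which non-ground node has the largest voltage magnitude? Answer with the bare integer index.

1

Apply KCL at each of the 3 non-ground nodes and solve the resulting linear system.
Node n1: branches {R1, R2, L1, R5, R6, R7, R8, R9, R11, I2} → V_1 = 0.0001099+0.0005454j
Node n2: branches {I1, R3, R4, L2, C1, L3, L4, C2, R12} → V_2 = 2.285e-05+0.0001672j
Node n3: branches {I1, L2, R8, L3, L4, R10, R11} → V_3 = 4.215e-06-0.0002320j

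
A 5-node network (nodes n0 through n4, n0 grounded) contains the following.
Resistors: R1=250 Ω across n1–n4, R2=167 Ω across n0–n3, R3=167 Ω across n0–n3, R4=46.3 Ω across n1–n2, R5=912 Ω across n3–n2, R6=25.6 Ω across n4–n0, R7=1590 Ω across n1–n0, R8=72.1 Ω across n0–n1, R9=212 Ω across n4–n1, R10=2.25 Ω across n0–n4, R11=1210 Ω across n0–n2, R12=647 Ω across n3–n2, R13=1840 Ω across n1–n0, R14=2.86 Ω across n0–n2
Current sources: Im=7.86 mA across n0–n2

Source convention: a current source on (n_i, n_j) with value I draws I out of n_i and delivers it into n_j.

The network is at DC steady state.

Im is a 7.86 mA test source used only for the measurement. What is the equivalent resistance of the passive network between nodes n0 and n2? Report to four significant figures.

Apply KCL at each of the 4 non-ground nodes and solve the resulting linear system.
Node n1: branches {R1, R4, R7, R8, R9, R13} → V_1 = 0.01032
Node n2: branches {R4, R5, R11, R12, R14, Im} → V_2 = 0.02160
Node n3: branches {R2, R3, R5, R12} → V_3 = 0.003904
Node n4: branches {R1, R6, R9, R10} → V_4 = 0.0001828

R_eq = 2.748 Ω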